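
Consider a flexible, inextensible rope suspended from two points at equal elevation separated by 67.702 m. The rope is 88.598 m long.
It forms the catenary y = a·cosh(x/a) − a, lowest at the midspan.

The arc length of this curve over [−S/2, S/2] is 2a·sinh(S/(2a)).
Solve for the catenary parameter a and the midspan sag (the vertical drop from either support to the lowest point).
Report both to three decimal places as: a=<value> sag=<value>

seed: a₀ = √(S³/(24(L−S))) = √(67.702³/(24·20.896)) = 24.875112
iter 1: u=1.360838  f(a)=+2.022e+00  f'(a)=-2.013e+00  a ← 24.875112 − (+2.022e+00/-2.013e+00) = 25.880025
iter 2: u=1.307997  f(a)=+1.290e-01  f'(a)=-1.763e+00  a ← 25.880025 − (+1.290e-01/-1.763e+00) = 25.953193
iter 3: u=1.304310  f(a)=+6.041e-04  f'(a)=-1.747e+00  a ← 25.953193 − (+6.041e-04/-1.747e+00) = 25.953539
iter 4: u=1.304292  f(a)=+1.338e-08  f'(a)=-1.747e+00  a ← 25.953539 − (+1.338e-08/-1.747e+00) = 25.953539
iter 5: u=1.304292  f(a)=+2.842e-14  f'(a)=-1.747e+00  a ← 25.953539 − (+2.842e-14/-1.747e+00) = 25.953539
converged: |Δa| < 1e-12 after 5 iterations
sag = a·(cosh(S/(2a)) − 1) = 25.953539·(cosh(1.304292) − 1) = 25.388331
T_max/T_min = cosh(S/(2a)) = 1.978222

a=25.954 sag=25.388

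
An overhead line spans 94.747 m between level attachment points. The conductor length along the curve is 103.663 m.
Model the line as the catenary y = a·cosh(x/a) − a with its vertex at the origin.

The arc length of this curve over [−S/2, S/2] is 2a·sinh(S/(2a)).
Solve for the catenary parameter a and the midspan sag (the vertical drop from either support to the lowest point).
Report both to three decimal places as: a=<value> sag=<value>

a=63.917 sag=18.374

seed: a₀ = √(S³/(24(L−S))) = √(94.747³/(24·8.916)) = 63.046002
iter 1: u=0.751412  f(a)=+2.551e-01  f'(a)=-2.991e-01  a ← 63.046002 − (+2.551e-01/-2.991e-01) = 63.898850
iter 2: u=0.741383  f(a)=+5.269e-03  f'(a)=-2.869e-01  a ← 63.898850 − (+5.269e-03/-2.869e-01) = 63.917216
iter 3: u=0.741170  f(a)=+2.353e-06  f'(a)=-2.866e-01  a ← 63.917216 − (+2.353e-06/-2.866e-01) = 63.917224
iter 4: u=0.741170  f(a)=+4.690e-13  f'(a)=-2.866e-01  a ← 63.917224 − (+4.690e-13/-2.866e-01) = 63.917224
converged: |Δa| < 1e-12 after 4 iterations
sag = a·(cosh(S/(2a)) − 1) = 63.917224·(cosh(0.741170) − 1) = 18.374428
T_max/T_min = cosh(S/(2a)) = 1.287472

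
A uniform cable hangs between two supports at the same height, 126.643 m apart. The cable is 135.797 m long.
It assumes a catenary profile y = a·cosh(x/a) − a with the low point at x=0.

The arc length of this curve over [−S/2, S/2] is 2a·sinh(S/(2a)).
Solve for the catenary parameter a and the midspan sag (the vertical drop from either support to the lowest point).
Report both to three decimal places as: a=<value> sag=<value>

a=97.178 sag=21.371

seed: a₀ = √(S³/(24(L−S))) = √(126.643³/(24·9.154)) = 96.152529
iter 1: u=0.658553  f(a)=+2.006e-01  f'(a)=-1.988e-01  a ← 96.152529 − (+2.006e-01/-1.988e-01) = 97.161434
iter 2: u=0.651714  f(a)=+3.200e-03  f'(a)=-1.925e-01  a ← 97.161434 − (+3.200e-03/-1.925e-01) = 97.178060
iter 3: u=0.651603  f(a)=+8.443e-07  f'(a)=-1.924e-01  a ← 97.178060 − (+8.443e-07/-1.924e-01) = 97.178064
iter 4: u=0.651603  f(a)=+5.684e-14  f'(a)=-1.924e-01  a ← 97.178064 − (+5.684e-14/-1.924e-01) = 97.178064
converged: |Δa| < 1e-12 after 4 iterations
sag = a·(cosh(S/(2a)) − 1) = 97.178064·(cosh(0.651603) − 1) = 21.370586
T_max/T_min = cosh(S/(2a)) = 1.219912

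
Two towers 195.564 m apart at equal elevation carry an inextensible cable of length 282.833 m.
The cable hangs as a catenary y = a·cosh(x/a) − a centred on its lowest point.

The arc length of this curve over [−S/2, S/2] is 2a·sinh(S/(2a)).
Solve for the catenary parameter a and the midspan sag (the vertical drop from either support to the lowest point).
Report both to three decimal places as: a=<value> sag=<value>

seed: a₀ = √(S³/(24(L−S))) = √(195.564³/(24·87.269)) = 59.758233
iter 1: u=1.636293  f(a)=+1.246e+01  f'(a)=-3.781e+00  a ← 59.758233 − (+1.246e+01/-3.781e+00) = 63.052320
iter 2: u=1.550807  f(a)=+1.104e+00  f'(a)=-3.138e+00  a ← 63.052320 − (+1.104e+00/-3.138e+00) = 63.404158
iter 3: u=1.542202  f(a)=+1.054e-02  f'(a)=-3.079e+00  a ← 63.404158 − (+1.054e-02/-3.079e+00) = 63.407581
iter 4: u=1.542118  f(a)=+9.805e-07  f'(a)=-3.078e+00  a ← 63.407581 − (+9.805e-07/-3.078e+00) = 63.407581
iter 5: u=1.542118  f(a)=+0.000e+00  f'(a)=-3.078e+00  a ← 63.407581 − (+0.000e+00/-3.078e+00) = 63.407581
converged: |Δa| < 1e-12 after 5 iterations
sag = a·(cosh(S/(2a)) − 1) = 63.407581·(cosh(1.542118) − 1) = 91.573540
T_max/T_min = cosh(S/(2a)) = 2.444205

a=63.408 sag=91.574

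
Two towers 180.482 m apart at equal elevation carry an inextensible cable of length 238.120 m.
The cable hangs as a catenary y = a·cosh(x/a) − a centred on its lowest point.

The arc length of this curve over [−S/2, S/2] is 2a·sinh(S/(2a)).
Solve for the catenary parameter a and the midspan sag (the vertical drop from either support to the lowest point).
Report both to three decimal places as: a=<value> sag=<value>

seed: a₀ = √(S³/(24(L−S))) = √(180.482³/(24·57.638)) = 65.191469
iter 1: u=1.384246  f(a)=+5.781e+00  f'(a)=-2.131e+00  a ← 65.191469 − (+5.781e+00/-2.131e+00) = 67.904064
iter 2: u=1.328948  f(a)=+3.804e-01  f'(a)=-1.859e+00  a ← 67.904064 − (+3.804e-01/-1.859e+00) = 68.108679
iter 3: u=1.324956  f(a)=+1.904e-03  f'(a)=-1.840e+00  a ← 68.108679 − (+1.904e-03/-1.840e+00) = 68.109713
iter 4: u=1.324936  f(a)=+4.820e-08  f'(a)=-1.840e+00  a ← 68.109713 − (+4.820e-08/-1.840e+00) = 68.109713
iter 5: u=1.324936  f(a)=+2.842e-14  f'(a)=-1.840e+00  a ← 68.109713 − (+2.842e-14/-1.840e+00) = 68.109713
converged: |Δa| < 1e-12 after 5 iterations
sag = a·(cosh(S/(2a)) − 1) = 68.109713·(cosh(1.324936) − 1) = 69.055212
T_max/T_min = cosh(S/(2a)) = 2.013882

a=68.110 sag=69.055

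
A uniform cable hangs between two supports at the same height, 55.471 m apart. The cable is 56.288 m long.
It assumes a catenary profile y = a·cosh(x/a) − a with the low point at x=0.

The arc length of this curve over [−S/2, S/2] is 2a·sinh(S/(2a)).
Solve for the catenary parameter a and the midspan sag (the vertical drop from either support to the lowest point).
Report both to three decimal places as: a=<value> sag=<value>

a=93.506 sag=4.144

seed: a₀ = √(S³/(24(L−S))) = √(55.471³/(24·0.817)) = 93.300150
iter 1: u=0.297272  f(a)=+3.618e-03  f'(a)=-1.767e-02  a ← 93.300150 − (+3.618e-03/-1.767e-02) = 93.504894
iter 2: u=0.296621  f(a)=+1.194e-05  f'(a)=-1.755e-02  a ← 93.504894 − (+1.194e-05/-1.755e-02) = 93.505574
iter 3: u=0.296619  f(a)=+1.311e-10  f'(a)=-1.755e-02  a ← 93.505574 − (+1.311e-10/-1.755e-02) = 93.505574
iter 4: u=0.296619  f(a)=-7.105e-15  f'(a)=-1.755e-02  a ← 93.505574 − (-7.105e-15/-1.755e-02) = 93.505574
converged: |Δa| < 1e-12 after 4 iterations
sag = a·(cosh(S/(2a)) − 1) = 93.505574·(cosh(0.296619) − 1) = 4.143682
T_max/T_min = cosh(S/(2a)) = 1.044315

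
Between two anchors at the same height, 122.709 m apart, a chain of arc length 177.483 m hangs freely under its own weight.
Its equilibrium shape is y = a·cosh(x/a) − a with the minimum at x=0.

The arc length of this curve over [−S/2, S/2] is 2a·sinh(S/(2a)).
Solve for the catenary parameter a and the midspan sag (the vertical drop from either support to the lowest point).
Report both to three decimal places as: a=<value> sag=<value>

seed: a₀ = √(S³/(24(L−S))) = √(122.709³/(24·54.774)) = 37.490547
iter 1: u=1.636533  f(a)=+7.820e+00  f'(a)=-3.783e+00  a ← 37.490547 − (+7.820e+00/-3.783e+00) = 39.557652
iter 2: u=1.551015  f(a)=+6.934e-01  f'(a)=-3.140e+00  a ← 39.557652 − (+6.934e-01/-3.140e+00) = 39.778504
iter 3: u=1.542403  f(a)=+6.622e-03  f'(a)=-3.080e+00  a ← 39.778504 − (+6.622e-03/-3.080e+00) = 39.780655
iter 4: u=1.542320  f(a)=+6.168e-07  f'(a)=-3.079e+00  a ← 39.780655 − (+6.168e-07/-3.079e+00) = 39.780655
iter 5: u=1.542320  f(a)=+2.842e-14  f'(a)=-3.079e+00  a ← 39.780655 − (+2.842e-14/-3.079e+00) = 39.780655
converged: |Δa| < 1e-12 after 5 iterations
sag = a·(cosh(S/(2a)) − 1) = 39.780655·(cosh(1.542320) − 1) = 57.469303
T_max/T_min = cosh(S/(2a)) = 2.444655

a=39.781 sag=57.469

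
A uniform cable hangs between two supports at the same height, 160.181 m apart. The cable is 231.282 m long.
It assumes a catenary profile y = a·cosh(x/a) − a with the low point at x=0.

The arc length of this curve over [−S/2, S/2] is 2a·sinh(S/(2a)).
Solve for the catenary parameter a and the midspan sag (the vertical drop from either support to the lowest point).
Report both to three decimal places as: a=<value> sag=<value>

seed: a₀ = √(S³/(24(L−S))) = √(160.181³/(24·71.101)) = 49.076437
iter 1: u=1.631954  f(a)=+1.009e+01  f'(a)=-3.746e+00  a ← 49.076437 − (+1.009e+01/-3.746e+00) = 51.770016
iter 2: u=1.547044  f(a)=+8.904e-01  f'(a)=-3.112e+00  a ← 51.770016 − (+8.904e-01/-3.112e+00) = 52.056127
iter 3: u=1.538541  f(a)=+8.413e-03  f'(a)=-3.053e+00  a ← 52.056127 − (+8.413e-03/-3.053e+00) = 52.058882
iter 4: u=1.538460  f(a)=+7.668e-07  f'(a)=-3.053e+00  a ← 52.058882 − (+7.668e-07/-3.053e+00) = 52.058882
iter 5: u=1.538460  f(a)=+0.000e+00  f'(a)=-3.053e+00  a ← 52.058882 − (+0.000e+00/-3.053e+00) = 52.058882
converged: |Δa| < 1e-12 after 5 iterations
sag = a·(cosh(S/(2a)) − 1) = 52.058882·(cosh(1.538460) − 1) = 74.759760
T_max/T_min = cosh(S/(2a)) = 2.436062

a=52.059 sag=74.760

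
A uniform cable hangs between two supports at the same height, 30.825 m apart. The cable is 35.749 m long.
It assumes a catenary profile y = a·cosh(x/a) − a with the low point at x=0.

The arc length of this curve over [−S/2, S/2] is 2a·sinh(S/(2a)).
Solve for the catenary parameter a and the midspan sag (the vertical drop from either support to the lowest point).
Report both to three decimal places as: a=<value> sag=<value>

seed: a₀ = √(S³/(24(L−S))) = √(30.825³/(24·4.924)) = 15.743090
iter 1: u=0.979001  f(a)=+2.414e-01  f'(a)=-6.876e-01  a ← 15.743090 − (+2.414e-01/-6.876e-01) = 16.094210
iter 2: u=0.957643  f(a)=+8.313e-03  f'(a)=-6.410e-01  a ← 16.094210 − (+8.313e-03/-6.410e-01) = 16.107179
iter 3: u=0.956871  f(a)=+1.064e-05  f'(a)=-6.393e-01  a ← 16.107179 − (+1.064e-05/-6.393e-01) = 16.107196
iter 4: u=0.956870  f(a)=+1.746e-11  f'(a)=-6.393e-01  a ← 16.107196 − (+1.746e-11/-6.393e-01) = 16.107196
iter 5: u=0.956870  f(a)=-1.421e-14  f'(a)=-6.393e-01  a ← 16.107196 − (-1.421e-14/-6.393e-01) = 16.107196
converged: |Δa| < 1e-12 after 5 iterations
sag = a·(cosh(S/(2a)) − 1) = 16.107196·(cosh(0.956870) − 1) = 7.953966
T_max/T_min = cosh(S/(2a)) = 1.493814

a=16.107 sag=7.954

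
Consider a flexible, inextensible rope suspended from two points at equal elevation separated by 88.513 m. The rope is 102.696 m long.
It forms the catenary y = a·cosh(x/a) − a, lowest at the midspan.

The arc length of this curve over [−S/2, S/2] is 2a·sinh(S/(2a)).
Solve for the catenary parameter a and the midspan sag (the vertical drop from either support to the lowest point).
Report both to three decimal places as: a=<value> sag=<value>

a=46.183 sag=22.879

seed: a₀ = √(S³/(24(L−S))) = √(88.513³/(24·14.183)) = 45.135777
iter 1: u=0.980519  f(a)=+6.976e-01  f'(a)=-6.910e-01  a ← 45.135777 − (+6.976e-01/-6.910e-01) = 46.145348
iter 2: u=0.959067  f(a)=+2.409e-02  f'(a)=-6.440e-01  a ← 46.145348 − (+2.409e-02/-6.440e-01) = 46.182758
iter 3: u=0.958291  f(a)=+3.101e-05  f'(a)=-6.424e-01  a ← 46.182758 − (+3.101e-05/-6.424e-01) = 46.182806
iter 4: u=0.958290  f(a)=+5.153e-11  f'(a)=-6.423e-01  a ← 46.182806 − (+5.153e-11/-6.423e-01) = 46.182806
iter 5: u=0.958290  f(a)=+0.000e+00  f'(a)=-6.423e-01  a ← 46.182806 − (+0.000e+00/-6.423e-01) = 46.182806
converged: |Δa| < 1e-12 after 5 iterations
sag = a·(cosh(S/(2a)) − 1) = 46.182806·(cosh(0.958290) − 1) = 22.878534
T_max/T_min = cosh(S/(2a)) = 1.495391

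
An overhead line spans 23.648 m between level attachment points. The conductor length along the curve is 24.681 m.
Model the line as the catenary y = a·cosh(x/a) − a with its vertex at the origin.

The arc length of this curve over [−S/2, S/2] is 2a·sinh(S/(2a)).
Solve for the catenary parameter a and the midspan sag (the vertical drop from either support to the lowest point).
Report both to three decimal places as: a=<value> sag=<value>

seed: a₀ = √(S³/(24(L−S))) = √(23.648³/(24·1.033)) = 23.095951
iter 1: u=0.511951  f(a)=+1.362e-02  f'(a)=-9.182e-02  a ← 23.095951 − (+1.362e-02/-9.182e-02) = 23.244306
iter 2: u=0.508684  f(a)=+1.324e-04  f'(a)=-9.004e-02  a ← 23.244306 − (+1.324e-04/-9.004e-02) = 23.245776
iter 3: u=0.508652  f(a)=+1.277e-08  f'(a)=-9.003e-02  a ← 23.245776 − (+1.277e-08/-9.003e-02) = 23.245777
iter 4: u=0.508652  f(a)=+0.000e+00  f'(a)=-9.003e-02  a ← 23.245777 − (+0.000e+00/-9.003e-02) = 23.245777
converged: |Δa| < 1e-12 after 4 iterations
sag = a·(cosh(S/(2a)) − 1) = 23.245777·(cosh(0.508652) − 1) = 3.072545
T_max/T_min = cosh(S/(2a)) = 1.132176

a=23.246 sag=3.073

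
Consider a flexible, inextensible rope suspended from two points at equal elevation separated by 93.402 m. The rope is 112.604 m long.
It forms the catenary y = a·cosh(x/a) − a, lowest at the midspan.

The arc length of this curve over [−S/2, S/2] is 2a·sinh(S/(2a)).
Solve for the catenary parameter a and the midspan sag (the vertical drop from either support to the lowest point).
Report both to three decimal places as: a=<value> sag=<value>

a=43.289 sag=27.731

seed: a₀ = √(S³/(24(L−S))) = √(93.402³/(24·19.202)) = 42.048975
iter 1: u=1.110634  f(a)=+1.220e+00  f'(a)=-1.031e+00  a ← 42.048975 − (+1.220e+00/-1.031e+00) = 43.231916
iter 2: u=1.080244  f(a)=+5.336e-02  f'(a)=-9.426e-01  a ← 43.231916 − (+5.336e-02/-9.426e-01) = 43.288527
iter 3: u=1.078831  f(a)=+1.125e-04  f'(a)=-9.386e-01  a ← 43.288527 − (+1.125e-04/-9.386e-01) = 43.288647
iter 4: u=1.078828  f(a)=+5.023e-10  f'(a)=-9.386e-01  a ← 43.288647 − (+5.023e-10/-9.386e-01) = 43.288647
iter 5: u=1.078828  f(a)=+0.000e+00  f'(a)=-9.386e-01  a ← 43.288647 − (+0.000e+00/-9.386e-01) = 43.288647
converged: |Δa| < 1e-12 after 5 iterations
sag = a·(cosh(S/(2a)) − 1) = 43.288647·(cosh(1.078828) − 1) = 27.731225
T_max/T_min = cosh(S/(2a)) = 1.640612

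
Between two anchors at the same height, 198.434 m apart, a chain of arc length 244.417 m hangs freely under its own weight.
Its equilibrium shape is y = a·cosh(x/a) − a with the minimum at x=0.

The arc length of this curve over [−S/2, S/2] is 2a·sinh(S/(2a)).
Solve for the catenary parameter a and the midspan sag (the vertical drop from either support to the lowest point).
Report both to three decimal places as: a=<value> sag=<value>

a=86.925 sag=63.045

seed: a₀ = √(S³/(24(L−S))) = √(198.434³/(24·45.983)) = 84.143362
iter 1: u=1.179142  f(a)=+3.305e+00  f'(a)=-1.253e+00  a ← 84.143362 − (+3.305e+00/-1.253e+00) = 86.781378
iter 2: u=1.143298  f(a)=+1.618e-01  f'(a)=-1.133e+00  a ← 86.781378 − (+1.618e-01/-1.133e+00) = 86.924192
iter 3: u=1.141420  f(a)=+4.319e-04  f'(a)=-1.127e+00  a ← 86.924192 − (+4.319e-04/-1.127e+00) = 86.924575
iter 4: u=1.141415  f(a)=+3.096e-09  f'(a)=-1.127e+00  a ← 86.924575 − (+3.096e-09/-1.127e+00) = 86.924575
iter 5: u=1.141415  f(a)=+2.842e-14  f'(a)=-1.127e+00  a ← 86.924575 − (+2.842e-14/-1.127e+00) = 86.924575
converged: |Δa| < 1e-12 after 5 iterations
sag = a·(cosh(S/(2a)) − 1) = 86.924575·(cosh(1.141415) − 1) = 63.044753
T_max/T_min = cosh(S/(2a)) = 1.725281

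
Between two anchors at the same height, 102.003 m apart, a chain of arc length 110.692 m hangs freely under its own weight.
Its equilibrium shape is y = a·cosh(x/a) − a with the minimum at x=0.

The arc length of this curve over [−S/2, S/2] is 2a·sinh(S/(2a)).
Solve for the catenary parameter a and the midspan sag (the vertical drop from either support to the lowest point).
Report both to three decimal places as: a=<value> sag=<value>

seed: a₀ = √(S³/(24(L−S))) = √(102.003³/(24·8.689)) = 71.339309
iter 1: u=0.714914  f(a)=+2.248e-01  f'(a)=-2.563e-01  a ← 71.339309 − (+2.248e-01/-2.563e-01) = 72.216370
iter 2: u=0.706232  f(a)=+4.212e-03  f'(a)=-2.468e-01  a ← 72.216370 − (+4.212e-03/-2.468e-01) = 72.233442
iter 3: u=0.706065  f(a)=+1.542e-06  f'(a)=-2.466e-01  a ← 72.233442 − (+1.542e-06/-2.466e-01) = 72.233448
iter 4: u=0.706065  f(a)=+2.132e-13  f'(a)=-2.466e-01  a ← 72.233448 − (+2.132e-13/-2.466e-01) = 72.233448
converged: |Δa| < 1e-12 after 4 iterations
sag = a·(cosh(S/(2a)) − 1) = 72.233448·(cosh(0.706065) − 1) = 18.765732
T_max/T_min = cosh(S/(2a)) = 1.259793

a=72.233 sag=18.766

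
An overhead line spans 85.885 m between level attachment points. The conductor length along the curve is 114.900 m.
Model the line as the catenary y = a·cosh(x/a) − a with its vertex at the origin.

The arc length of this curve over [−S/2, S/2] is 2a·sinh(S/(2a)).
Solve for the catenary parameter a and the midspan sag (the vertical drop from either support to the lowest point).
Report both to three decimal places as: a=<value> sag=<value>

a=31.585 sag=33.975

seed: a₀ = √(S³/(24(L−S))) = √(85.885³/(24·29.015)) = 30.161926
iter 1: u=1.423732  f(a)=+3.087e+00  f'(a)=-2.343e+00  a ← 30.161926 − (+3.087e+00/-2.343e+00) = 31.479190
iter 2: u=1.364155  f(a)=+2.137e-01  f'(a)=-2.029e+00  a ← 31.479190 − (+2.137e-01/-2.029e+00) = 31.584526
iter 3: u=1.359606  f(a)=+1.193e-03  f'(a)=-2.006e+00  a ← 31.584526 − (+1.193e-03/-2.006e+00) = 31.585121
iter 4: u=1.359580  f(a)=+3.765e-08  f'(a)=-2.006e+00  a ← 31.585121 − (+3.765e-08/-2.006e+00) = 31.585121
iter 5: u=1.359580  f(a)=+0.000e+00  f'(a)=-2.006e+00  a ← 31.585121 − (+0.000e+00/-2.006e+00) = 31.585121
converged: |Δa| < 1e-12 after 5 iterations
sag = a·(cosh(S/(2a)) − 1) = 31.585121·(cosh(1.359580) − 1) = 33.974946
T_max/T_min = cosh(S/(2a)) = 2.075663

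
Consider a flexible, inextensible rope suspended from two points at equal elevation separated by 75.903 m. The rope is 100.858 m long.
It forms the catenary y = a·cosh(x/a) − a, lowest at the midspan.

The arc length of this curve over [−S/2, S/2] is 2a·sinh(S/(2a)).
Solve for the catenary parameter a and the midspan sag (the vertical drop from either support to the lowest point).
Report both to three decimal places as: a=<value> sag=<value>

seed: a₀ = √(S³/(24(L−S))) = √(75.903³/(24·24.955)) = 27.021161
iter 1: u=1.404510  f(a)=+2.580e+00  f'(a)=-2.238e+00  a ← 27.021161 − (+2.580e+00/-2.238e+00) = 28.174035
iter 2: u=1.347038  f(a)=+1.743e-01  f'(a)=-1.945e+00  a ← 28.174035 − (+1.743e-01/-1.945e+00) = 28.263660
iter 3: u=1.342767  f(a)=+9.231e-04  f'(a)=-1.924e+00  a ← 28.263660 − (+9.231e-04/-1.924e+00) = 28.264140
iter 4: u=1.342744  f(a)=+2.619e-08  f'(a)=-1.924e+00  a ← 28.264140 − (+2.619e-08/-1.924e+00) = 28.264140
iter 5: u=1.342744  f(a)=-2.842e-14  f'(a)=-1.924e+00  a ← 28.264140 − (-2.842e-14/-1.924e+00) = 28.264140
converged: |Δa| < 1e-12 after 5 iterations
sag = a·(cosh(S/(2a)) − 1) = 28.264140·(cosh(1.342744) − 1) = 29.545424
T_max/T_min = cosh(S/(2a)) = 2.045333

a=28.264 sag=29.545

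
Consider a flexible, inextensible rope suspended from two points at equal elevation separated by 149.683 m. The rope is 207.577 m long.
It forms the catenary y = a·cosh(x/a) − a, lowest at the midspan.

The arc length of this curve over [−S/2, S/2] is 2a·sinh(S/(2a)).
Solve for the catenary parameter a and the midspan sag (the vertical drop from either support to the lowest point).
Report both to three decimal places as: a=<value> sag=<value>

seed: a₀ = √(S³/(24(L−S))) = √(149.683³/(24·57.894)) = 49.128818
iter 1: u=1.523373  f(a)=+7.101e+00  f'(a)=-2.951e+00  a ← 49.128818 − (+7.101e+00/-2.951e+00) = 51.535051
iter 2: u=1.452245  f(a)=+5.550e-01  f'(a)=-2.506e+00  a ← 51.535051 − (+5.550e-01/-2.506e+00) = 51.756511
iter 3: u=1.446031  f(a)=+4.026e-03  f'(a)=-2.470e+00  a ← 51.756511 − (+4.026e-03/-2.470e+00) = 51.758141
iter 4: u=1.445985  f(a)=+2.153e-07  f'(a)=-2.470e+00  a ← 51.758141 − (+2.153e-07/-2.470e+00) = 51.758141
iter 5: u=1.445985  f(a)=+0.000e+00  f'(a)=-2.470e+00  a ← 51.758141 − (+0.000e+00/-2.470e+00) = 51.758141
converged: |Δa| < 1e-12 after 5 iterations
sag = a·(cosh(S/(2a)) − 1) = 51.758141·(cosh(1.445985) − 1) = 64.220124
T_max/T_min = cosh(S/(2a)) = 2.240773

a=51.758 sag=64.220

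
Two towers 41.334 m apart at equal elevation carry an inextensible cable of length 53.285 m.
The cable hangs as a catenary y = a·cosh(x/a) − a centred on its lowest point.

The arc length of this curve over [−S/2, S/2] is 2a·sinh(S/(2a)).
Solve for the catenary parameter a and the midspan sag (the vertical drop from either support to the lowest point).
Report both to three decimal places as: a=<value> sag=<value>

seed: a₀ = √(S³/(24(L−S))) = √(41.334³/(24·11.951)) = 15.691101
iter 1: u=1.317116  f(a)=+1.080e+00  f'(a)=-1.804e+00  a ← 15.691101 − (+1.080e+00/-1.804e+00) = 16.289893
iter 2: u=1.268701  f(a)=+6.493e-02  f'(a)=-1.594e+00  a ← 16.289893 − (+6.493e-02/-1.594e+00) = 16.330639
iter 3: u=1.265535  f(a)=+2.676e-04  f'(a)=-1.580e+00  a ← 16.330639 − (+2.676e-04/-1.580e+00) = 16.330808
iter 4: u=1.265522  f(a)=+4.588e-09  f'(a)=-1.580e+00  a ← 16.330808 − (+4.588e-09/-1.580e+00) = 16.330808
iter 5: u=1.265522  f(a)=+0.000e+00  f'(a)=-1.580e+00  a ← 16.330808 − (+0.000e+00/-1.580e+00) = 16.330808
converged: |Δa| < 1e-12 after 5 iterations
sag = a·(cosh(S/(2a)) − 1) = 16.330808·(cosh(1.265522) − 1) = 14.918481
T_max/T_min = cosh(S/(2a)) = 1.913518

a=16.331 sag=14.918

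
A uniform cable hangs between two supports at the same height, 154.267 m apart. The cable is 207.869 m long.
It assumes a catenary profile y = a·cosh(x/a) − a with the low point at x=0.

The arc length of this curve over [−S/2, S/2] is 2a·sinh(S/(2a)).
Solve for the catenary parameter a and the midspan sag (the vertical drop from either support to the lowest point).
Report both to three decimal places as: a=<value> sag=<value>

a=56.009 sag=62.056

seed: a₀ = √(S³/(24(L−S))) = √(154.267³/(24·53.602)) = 53.421175
iter 1: u=1.443875  f(a)=+5.873e+00  f'(a)=-2.458e+00  a ← 53.421175 − (+5.873e+00/-2.458e+00) = 55.810958
iter 2: u=1.382049  f(a)=+4.171e-01  f'(a)=-2.120e+00  a ← 55.810958 − (+4.171e-01/-2.120e+00) = 56.007716
iter 3: u=1.377194  f(a)=+2.459e-03  f'(a)=-2.095e+00  a ← 56.007716 − (+2.459e-03/-2.095e+00) = 56.008889
iter 4: u=1.377165  f(a)=+8.660e-08  f'(a)=-2.095e+00  a ← 56.008889 − (+8.660e-08/-2.095e+00) = 56.008889
iter 5: u=1.377165  f(a)=+5.684e-14  f'(a)=-2.095e+00  a ← 56.008889 − (+5.684e-14/-2.095e+00) = 56.008889
converged: |Δa| < 1e-12 after 5 iterations
sag = a·(cosh(S/(2a)) − 1) = 56.008889·(cosh(1.377165) − 1) = 62.056245
T_max/T_min = cosh(S/(2a)) = 2.107971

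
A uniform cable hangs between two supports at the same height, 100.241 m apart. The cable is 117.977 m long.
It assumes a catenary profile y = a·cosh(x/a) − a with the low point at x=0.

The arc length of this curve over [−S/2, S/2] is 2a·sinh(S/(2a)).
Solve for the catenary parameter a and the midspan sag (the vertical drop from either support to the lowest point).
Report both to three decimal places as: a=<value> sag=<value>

seed: a₀ = √(S³/(24(L−S))) = √(100.241³/(24·17.736)) = 48.644599
iter 1: u=1.030340  f(a)=+9.656e-01  f'(a)=-8.096e-01  a ← 48.644599 − (+9.656e-01/-8.096e-01) = 49.837240
iter 2: u=1.005684  f(a)=+3.665e-02  f'(a)=-7.492e-01  a ← 49.837240 − (+3.665e-02/-7.492e-01) = 49.886159
iter 3: u=1.004698  f(a)=+5.742e-05  f'(a)=-7.469e-01  a ← 49.886159 − (+5.742e-05/-7.469e-01) = 49.886236
iter 4: u=1.004696  f(a)=+1.414e-10  f'(a)=-7.469e-01  a ← 49.886236 − (+1.414e-10/-7.469e-01) = 49.886236
iter 5: u=1.004696  f(a)=-1.421e-14  f'(a)=-7.469e-01  a ← 49.886236 − (-1.421e-14/-7.469e-01) = 49.886236
converged: |Δa| < 1e-12 after 5 iterations
sag = a·(cosh(S/(2a)) − 1) = 49.886236·(cosh(1.004696) − 1) = 27.368406
T_max/T_min = cosh(S/(2a)) = 1.548616

a=49.886 sag=27.368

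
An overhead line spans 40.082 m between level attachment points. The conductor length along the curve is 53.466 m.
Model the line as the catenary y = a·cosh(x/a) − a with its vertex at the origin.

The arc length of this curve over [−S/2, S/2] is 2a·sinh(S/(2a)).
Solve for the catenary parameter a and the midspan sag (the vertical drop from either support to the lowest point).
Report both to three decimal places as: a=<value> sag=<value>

seed: a₀ = √(S³/(24(L−S))) = √(40.082³/(24·13.384)) = 14.158769
iter 1: u=1.415448  f(a)=+1.407e+00  f'(a)=-2.297e+00  a ← 14.158769 − (+1.407e+00/-2.297e+00) = 14.770968
iter 2: u=1.356783  f(a)=+9.637e-02  f'(a)=-1.992e+00  a ← 14.770968 − (+9.637e-02/-1.992e+00) = 14.819334
iter 3: u=1.352355  f(a)=+5.260e-04  f'(a)=-1.971e+00  a ← 14.819334 − (+5.260e-04/-1.971e+00) = 14.819601
iter 4: u=1.352331  f(a)=+1.586e-08  f'(a)=-1.971e+00  a ← 14.819601 − (+1.586e-08/-1.971e+00) = 14.819601
iter 5: u=1.352331  f(a)=+0.000e+00  f'(a)=-1.971e+00  a ← 14.819601 − (+0.000e+00/-1.971e+00) = 14.819601
converged: |Δa| < 1e-12 after 5 iterations
sag = a·(cosh(S/(2a)) − 1) = 14.819601·(cosh(1.352331) − 1) = 15.746293
T_max/T_min = cosh(S/(2a)) = 2.062532

a=14.820 sag=15.746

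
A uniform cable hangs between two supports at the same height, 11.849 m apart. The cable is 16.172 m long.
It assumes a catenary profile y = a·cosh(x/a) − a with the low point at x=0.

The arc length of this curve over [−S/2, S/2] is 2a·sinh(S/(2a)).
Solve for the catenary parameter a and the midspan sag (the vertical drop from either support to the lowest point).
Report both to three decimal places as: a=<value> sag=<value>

seed: a₀ = √(S³/(24(L−S))) = √(11.849³/(24·4.323)) = 4.004279
iter 1: u=1.479542  f(a)=+4.986e-01  f'(a)=-2.670e+00  a ← 4.004279 − (+4.986e-01/-2.670e+00) = 4.190993
iter 2: u=1.413627  f(a)=+3.699e-02  f'(a)=-2.287e+00  a ← 4.190993 − (+3.699e-02/-2.287e+00) = 4.207165
iter 3: u=1.408193  f(a)=+2.397e-04  f'(a)=-2.258e+00  a ← 4.207165 − (+2.397e-04/-2.258e+00) = 4.207271
iter 4: u=1.408157  f(a)=+1.021e-08  f'(a)=-2.258e+00  a ← 4.207271 − (+1.021e-08/-2.258e+00) = 4.207271
iter 5: u=1.408157  f(a)=+0.000e+00  f'(a)=-2.258e+00  a ← 4.207271 − (+0.000e+00/-2.258e+00) = 4.207271
converged: |Δa| < 1e-12 after 5 iterations
sag = a·(cosh(S/(2a)) − 1) = 4.207271·(cosh(1.408157) − 1) = 4.907800
T_max/T_min = cosh(S/(2a)) = 2.166504

a=4.207 sag=4.908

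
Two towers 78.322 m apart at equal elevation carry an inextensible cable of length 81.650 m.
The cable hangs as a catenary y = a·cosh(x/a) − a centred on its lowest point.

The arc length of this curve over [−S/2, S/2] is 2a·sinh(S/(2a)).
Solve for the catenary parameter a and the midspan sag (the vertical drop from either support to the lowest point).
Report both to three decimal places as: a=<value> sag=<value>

a=78.048 sag=10.032

seed: a₀ = √(S³/(24(L−S))) = √(78.322³/(24·3.328)) = 77.558317
iter 1: u=0.504923  f(a)=+4.268e-02  f'(a)=-8.803e-02  a ← 77.558317 − (+4.268e-02/-8.803e-02) = 78.043186
iter 2: u=0.501786  f(a)=+4.036e-04  f'(a)=-8.637e-02  a ← 78.043186 − (+4.036e-04/-8.637e-02) = 78.047858
iter 3: u=0.501756  f(a)=+3.684e-08  f'(a)=-8.635e-02  a ← 78.047858 − (+3.684e-08/-8.635e-02) = 78.047859
iter 4: u=0.501756  f(a)=+0.000e+00  f'(a)=-8.635e-02  a ← 78.047859 − (+0.000e+00/-8.635e-02) = 78.047859
converged: |Δa| < 1e-12 after 4 iterations
sag = a·(cosh(S/(2a)) − 1) = 78.047859·(cosh(0.501756) − 1) = 10.032496
T_max/T_min = cosh(S/(2a)) = 1.128543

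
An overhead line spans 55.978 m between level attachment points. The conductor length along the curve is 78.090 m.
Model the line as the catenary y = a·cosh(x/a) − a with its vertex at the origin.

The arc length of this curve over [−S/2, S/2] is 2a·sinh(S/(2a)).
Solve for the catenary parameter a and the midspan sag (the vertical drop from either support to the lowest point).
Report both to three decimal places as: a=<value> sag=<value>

seed: a₀ = √(S³/(24(L−S))) = √(55.978³/(24·22.112)) = 18.180526
iter 1: u=1.539504  f(a)=+2.773e+00  f'(a)=-3.060e+00  a ← 18.180526 − (+2.773e+00/-3.060e+00) = 19.086795
iter 2: u=1.466406  f(a)=+2.208e-01  f'(a)=-2.590e+00  a ← 19.086795 − (+2.208e-01/-2.590e+00) = 19.172052
iter 3: u=1.459885  f(a)=+1.668e-03  f'(a)=-2.551e+00  a ← 19.172052 − (+1.668e-03/-2.551e+00) = 19.172706
iter 4: u=1.459836  f(a)=+9.681e-08  f'(a)=-2.551e+00  a ← 19.172706 − (+9.681e-08/-2.551e+00) = 19.172706
iter 5: u=1.459836  f(a)=+0.000e+00  f'(a)=-2.551e+00  a ← 19.172706 − (+0.000e+00/-2.551e+00) = 19.172706
converged: |Δa| < 1e-12 after 5 iterations
sag = a·(cosh(S/(2a)) − 1) = 19.172706·(cosh(1.459836) − 1) = 24.325624
T_max/T_min = cosh(S/(2a)) = 2.268763

a=19.173 sag=24.326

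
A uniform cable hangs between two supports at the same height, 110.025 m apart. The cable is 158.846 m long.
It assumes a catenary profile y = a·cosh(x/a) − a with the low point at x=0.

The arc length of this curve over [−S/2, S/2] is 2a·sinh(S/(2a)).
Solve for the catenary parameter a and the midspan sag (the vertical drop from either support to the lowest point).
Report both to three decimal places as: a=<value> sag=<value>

seed: a₀ = √(S³/(24(L−S))) = √(110.025³/(24·48.821)) = 33.715384
iter 1: u=1.631674  f(a)=+6.927e+00  f'(a)=-3.744e+00  a ← 33.715384 − (+6.927e+00/-3.744e+00) = 35.565346
iter 2: u=1.546801  f(a)=+6.110e-01  f'(a)=-3.110e+00  a ← 35.565346 − (+6.110e-01/-3.110e+00) = 35.761778
iter 3: u=1.538304  f(a)=+5.769e-03  f'(a)=-3.052e+00  a ← 35.761778 − (+5.769e-03/-3.052e+00) = 35.763668
iter 4: u=1.538223  f(a)=+5.252e-07  f'(a)=-3.051e+00  a ← 35.763668 − (+5.252e-07/-3.051e+00) = 35.763669
iter 5: u=1.538223  f(a)=+0.000e+00  f'(a)=-3.051e+00  a ← 35.763669 − (+0.000e+00/-3.051e+00) = 35.763669
converged: |Δa| < 1e-12 after 5 iterations
sag = a·(cosh(S/(2a)) − 1) = 35.763669·(cosh(1.538223) − 1) = 51.340022
T_max/T_min = cosh(S/(2a)) = 2.435536

a=35.764 sag=51.340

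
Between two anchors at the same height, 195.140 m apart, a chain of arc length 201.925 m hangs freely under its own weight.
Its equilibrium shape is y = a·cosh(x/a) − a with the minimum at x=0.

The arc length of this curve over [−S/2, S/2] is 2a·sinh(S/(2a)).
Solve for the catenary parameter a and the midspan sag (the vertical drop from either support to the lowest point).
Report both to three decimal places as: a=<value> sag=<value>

a=214.724 sag=22.552

seed: a₀ = √(S³/(24(L−S))) = √(195.140³/(24·6.785)) = 213.618521
iter 1: u=0.456749  f(a)=+7.113e-02  f'(a)=-6.486e-02  a ← 213.618521 − (+7.113e-02/-6.486e-02) = 214.715147
iter 2: u=0.454416  f(a)=+5.514e-04  f'(a)=-6.386e-02  a ← 214.715147 − (+5.514e-04/-6.386e-02) = 214.723782
iter 3: u=0.454398  f(a)=+3.372e-08  f'(a)=-6.385e-02  a ← 214.723782 − (+3.372e-08/-6.385e-02) = 214.723783
iter 4: u=0.454398  f(a)=+2.842e-14  f'(a)=-6.385e-02  a ← 214.723783 − (+2.842e-14/-6.385e-02) = 214.723783
converged: |Δa| < 1e-12 after 4 iterations
sag = a·(cosh(S/(2a)) − 1) = 214.723783·(cosh(0.454398) − 1) = 22.551857
T_max/T_min = cosh(S/(2a)) = 1.105027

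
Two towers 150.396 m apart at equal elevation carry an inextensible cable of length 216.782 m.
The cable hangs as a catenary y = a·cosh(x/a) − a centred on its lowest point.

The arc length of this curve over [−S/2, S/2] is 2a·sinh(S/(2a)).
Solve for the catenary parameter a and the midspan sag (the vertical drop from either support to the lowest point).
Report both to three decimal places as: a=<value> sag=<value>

a=49.001 sag=69.952

seed: a₀ = √(S³/(24(L−S))) = √(150.396³/(24·66.386)) = 46.207296
iter 1: u=1.627405  f(a)=+9.366e+00  f'(a)=-3.710e+00  a ← 46.207296 − (+9.366e+00/-3.710e+00) = 48.731870
iter 2: u=1.543097  f(a)=+8.224e-01  f'(a)=-3.085e+00  a ← 48.731870 − (+8.224e-01/-3.085e+00) = 48.998474
iter 3: u=1.534701  f(a)=+7.688e-03  f'(a)=-3.027e+00  a ← 48.998474 − (+7.688e-03/-3.027e+00) = 49.001014
iter 4: u=1.534621  f(a)=+6.858e-07  f'(a)=-3.027e+00  a ← 49.001014 − (+6.858e-07/-3.027e+00) = 49.001014
iter 5: u=1.534621  f(a)=+2.842e-14  f'(a)=-3.027e+00  a ← 49.001014 − (+2.842e-14/-3.027e+00) = 49.001014
converged: |Δa| < 1e-12 after 5 iterations
sag = a·(cosh(S/(2a)) − 1) = 49.001014·(cosh(1.534621) − 1) = 69.951532
T_max/T_min = cosh(S/(2a)) = 2.427553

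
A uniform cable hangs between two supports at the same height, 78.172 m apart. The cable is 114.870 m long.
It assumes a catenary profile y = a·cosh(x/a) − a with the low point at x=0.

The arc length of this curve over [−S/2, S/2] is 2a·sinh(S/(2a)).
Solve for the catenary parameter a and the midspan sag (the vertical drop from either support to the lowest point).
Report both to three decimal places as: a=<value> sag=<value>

a=24.779 sag=37.773

seed: a₀ = √(S³/(24(L−S))) = √(78.172³/(24·36.698)) = 23.288956
iter 1: u=1.678306  f(a)=+5.529e+00  f'(a)=-4.133e+00  a ← 23.288956 − (+5.529e+00/-4.133e+00) = 24.626593
iter 2: u=1.587146  f(a)=+5.121e-01  f'(a)=-3.400e+00  a ← 24.626593 − (+5.121e-01/-3.400e+00) = 24.777213
iter 3: u=1.577498  f(a)=+5.384e-03  f'(a)=-3.329e+00  a ← 24.777213 − (+5.384e-03/-3.329e+00) = 24.778831
iter 4: u=1.577395  f(a)=+6.090e-07  f'(a)=-3.328e+00  a ← 24.778831 − (+6.090e-07/-3.328e+00) = 24.778831
iter 5: u=1.577395  f(a)=+0.000e+00  f'(a)=-3.328e+00  a ← 24.778831 − (+0.000e+00/-3.328e+00) = 24.778831
converged: |Δa| < 1e-12 after 5 iterations
sag = a·(cosh(S/(2a)) − 1) = 24.778831·(cosh(1.577395) − 1) = 37.773305
T_max/T_min = cosh(S/(2a)) = 2.524418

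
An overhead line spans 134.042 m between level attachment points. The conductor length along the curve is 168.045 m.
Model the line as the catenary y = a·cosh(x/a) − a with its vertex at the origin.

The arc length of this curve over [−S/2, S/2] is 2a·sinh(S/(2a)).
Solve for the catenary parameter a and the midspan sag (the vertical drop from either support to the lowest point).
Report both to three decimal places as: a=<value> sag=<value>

seed: a₀ = √(S³/(24(L−S))) = √(134.042³/(24·34.003)) = 54.324672
iter 1: u=1.233712  f(a)=+2.683e+00  f'(a)=-1.453e+00  a ← 54.324672 − (+2.683e+00/-1.453e+00) = 56.171491
iter 2: u=1.193150  f(a)=+1.429e-01  f'(a)=-1.302e+00  a ← 56.171491 − (+1.429e-01/-1.302e+00) = 56.281257
iter 3: u=1.190823  f(a)=+4.558e-04  f'(a)=-1.294e+00  a ← 56.281257 − (+4.558e-04/-1.294e+00) = 56.281610
iter 4: u=1.190815  f(a)=+4.670e-09  f'(a)=-1.294e+00  a ← 56.281610 − (+4.670e-09/-1.294e+00) = 56.281610
iter 5: u=1.190815  f(a)=-5.684e-14  f'(a)=-1.294e+00  a ← 56.281610 − (-5.684e-14/-1.294e+00) = 56.281610
converged: |Δa| < 1e-12 after 5 iterations
sag = a·(cosh(S/(2a)) − 1) = 56.281610·(cosh(1.190815) − 1) = 44.848999
T_max/T_min = cosh(S/(2a)) = 1.796868

a=56.282 sag=44.849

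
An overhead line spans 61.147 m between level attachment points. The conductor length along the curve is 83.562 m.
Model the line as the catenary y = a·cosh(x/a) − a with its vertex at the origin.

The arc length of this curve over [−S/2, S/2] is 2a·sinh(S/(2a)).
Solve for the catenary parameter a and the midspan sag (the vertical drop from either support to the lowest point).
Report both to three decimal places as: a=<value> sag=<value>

seed: a₀ = √(S³/(24(L−S))) = √(61.147³/(24·22.415)) = 20.615209
iter 1: u=1.483056  f(a)=+2.598e+00  f'(a)=-2.692e+00  a ← 20.615209 − (+2.598e+00/-2.692e+00) = 21.580331
iter 2: u=1.416730  f(a)=+1.936e-01  f'(a)=-2.305e+00  a ← 21.580331 − (+1.936e-01/-2.305e+00) = 21.664338
iter 3: u=1.411236  f(a)=+1.266e-03  f'(a)=-2.274e+00  a ← 21.664338 − (+1.266e-03/-2.274e+00) = 21.664895
iter 4: u=1.411200  f(a)=+5.494e-08  f'(a)=-2.274e+00  a ← 21.664895 − (+5.494e-08/-2.274e+00) = 21.664895
iter 5: u=1.411200  f(a)=+0.000e+00  f'(a)=-2.274e+00  a ← 21.664895 − (+0.000e+00/-2.274e+00) = 21.664895
converged: |Δa| < 1e-12 after 5 iterations
sag = a·(cosh(S/(2a)) − 1) = 21.664895·(cosh(1.411200) − 1) = 25.399100
T_max/T_min = cosh(S/(2a)) = 2.172362

a=21.665 sag=25.399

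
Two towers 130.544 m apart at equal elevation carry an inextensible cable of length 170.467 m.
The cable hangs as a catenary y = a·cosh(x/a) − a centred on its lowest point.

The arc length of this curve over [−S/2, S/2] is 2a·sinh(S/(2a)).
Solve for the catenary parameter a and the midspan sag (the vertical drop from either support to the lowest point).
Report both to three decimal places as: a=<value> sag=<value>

a=50.257 sag=48.690

seed: a₀ = √(S³/(24(L−S))) = √(130.544³/(24·39.923)) = 48.185700
iter 1: u=1.354593  f(a)=+3.827e+00  f'(a)=-1.982e+00  a ← 48.185700 − (+3.827e+00/-1.982e+00) = 50.116824
iter 2: u=1.302397  f(a)=+2.421e-01  f'(a)=-1.738e+00  a ← 50.116824 − (+2.421e-01/-1.738e+00) = 50.256095
iter 3: u=1.298788  f(a)=+1.113e-03  f'(a)=-1.722e+00  a ← 50.256095 − (+1.113e-03/-1.722e+00) = 50.256742
iter 4: u=1.298771  f(a)=+2.379e-08  f'(a)=-1.722e+00  a ← 50.256742 − (+2.379e-08/-1.722e+00) = 50.256742
iter 5: u=1.298771  f(a)=+0.000e+00  f'(a)=-1.722e+00  a ← 50.256742 − (+0.000e+00/-1.722e+00) = 50.256742
converged: |Δa| < 1e-12 after 5 iterations
sag = a·(cosh(S/(2a)) − 1) = 50.256742·(cosh(1.298771) − 1) = 48.690161
T_max/T_min = cosh(S/(2a)) = 1.968828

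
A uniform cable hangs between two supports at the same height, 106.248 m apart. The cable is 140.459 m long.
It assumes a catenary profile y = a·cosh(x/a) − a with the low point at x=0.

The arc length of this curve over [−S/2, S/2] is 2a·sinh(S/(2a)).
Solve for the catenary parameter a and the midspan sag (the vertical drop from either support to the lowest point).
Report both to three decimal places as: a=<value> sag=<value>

a=39.944 sag=40.850

seed: a₀ = √(S³/(24(L−S))) = √(106.248³/(24·34.211)) = 38.220172
iter 1: u=1.389947  f(a)=+3.461e+00  f'(a)=-2.161e+00  a ← 38.220172 − (+3.461e+00/-2.161e+00) = 39.821829
iter 2: u=1.334042  f(a)=+2.294e-01  f'(a)=-1.883e+00  a ← 39.821829 − (+2.294e-01/-1.883e+00) = 39.943679
iter 3: u=1.329973  f(a)=+1.167e-03  f'(a)=-1.864e+00  a ← 39.943679 − (+1.167e-03/-1.864e+00) = 39.944305
iter 4: u=1.329952  f(a)=+3.051e-08  f'(a)=-1.864e+00  a ← 39.944305 − (+3.051e-08/-1.864e+00) = 39.944305
iter 5: u=1.329952  f(a)=-2.842e-14  f'(a)=-1.864e+00  a ← 39.944305 − (-2.842e-14/-1.864e+00) = 39.944305
converged: |Δa| < 1e-12 after 5 iterations
sag = a·(cosh(S/(2a)) − 1) = 39.944305·(cosh(1.329952) − 1) = 40.850065
T_max/T_min = cosh(S/(2a)) = 2.022676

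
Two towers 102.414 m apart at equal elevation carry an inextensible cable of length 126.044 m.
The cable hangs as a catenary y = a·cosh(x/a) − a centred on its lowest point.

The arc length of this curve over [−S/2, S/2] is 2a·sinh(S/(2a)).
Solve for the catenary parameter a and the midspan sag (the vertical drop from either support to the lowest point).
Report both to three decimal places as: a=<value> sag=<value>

seed: a₀ = √(S³/(24(L−S))) = √(102.414³/(24·23.630)) = 43.521265
iter 1: u=1.176597  f(a)=+1.691e+00  f'(a)=-1.244e+00  a ← 43.521265 − (+1.691e+00/-1.244e+00) = 44.880426
iter 2: u=1.140965  f(a)=+8.243e-02  f'(a)=-1.125e+00  a ← 44.880426 − (+8.243e-02/-1.125e+00) = 44.953679
iter 3: u=1.139106  f(a)=+2.182e-04  f'(a)=-1.119e+00  a ← 44.953679 − (+2.182e-04/-1.119e+00) = 44.953874
iter 4: u=1.139101  f(a)=+1.538e-09  f'(a)=-1.119e+00  a ← 44.953874 − (+1.538e-09/-1.119e+00) = 44.953874
iter 5: u=1.139101  f(a)=-1.421e-14  f'(a)=-1.119e+00  a ← 44.953874 − (-1.421e-14/-1.119e+00) = 44.953874
converged: |Δa| < 1e-12 after 5 iterations
sag = a·(cosh(S/(2a)) − 1) = 44.953874·(cosh(1.139101) − 1) = 32.458162
T_max/T_min = cosh(S/(2a)) = 1.722033

a=44.954 sag=32.458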